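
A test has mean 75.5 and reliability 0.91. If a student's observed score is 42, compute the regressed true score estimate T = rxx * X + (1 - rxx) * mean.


T_est = rxx * X + (1 - rxx) * mean
T_est = 0.91 * 42 + 0.09 * 75.5
T_est = 38.22 + 6.795
T_est = 45.015

45.015


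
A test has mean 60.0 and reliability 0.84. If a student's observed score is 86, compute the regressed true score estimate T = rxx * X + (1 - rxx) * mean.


T_est = rxx * X + (1 - rxx) * mean
T_est = 0.84 * 86 + 0.16 * 60.0
T_est = 72.24 + 9.6
T_est = 81.84

81.84


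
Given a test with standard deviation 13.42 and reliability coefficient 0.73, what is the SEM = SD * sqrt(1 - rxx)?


SEM = SD * sqrt(1 - rxx)
SEM = 13.42 * sqrt(1 - 0.73)
SEM = 13.42 * sqrt(0.27) = 13.42 * 0.519615
SEM = 6.9732

6.9732


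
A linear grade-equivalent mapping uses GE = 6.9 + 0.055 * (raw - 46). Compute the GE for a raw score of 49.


raw - median = 49 - 46 = 3
slope * diff = 0.055 * 3 = 0.165
GE = 6.9 + 0.165
GE = 7.065

7.065


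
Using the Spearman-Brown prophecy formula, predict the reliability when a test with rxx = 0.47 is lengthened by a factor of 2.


r_new = (n * rxx) / (1 + (n-1) * rxx)
r_new = (2 * 0.47) / (1 + 1 * 0.47)
r_new = 0.94 / 1.47
r_new = 0.6395

0.6395


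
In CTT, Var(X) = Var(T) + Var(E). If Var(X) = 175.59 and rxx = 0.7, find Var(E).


var_true = rxx * var_obs = 0.7 * 175.59 = 122.913
var_error = var_obs - var_true
var_error = 175.59 - 122.913
var_error = 52.677

52.677


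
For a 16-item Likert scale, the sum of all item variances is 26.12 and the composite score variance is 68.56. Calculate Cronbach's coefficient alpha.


alpha = (k/(k-1)) * (1 - sum(si^2)/s_total^2)
= (16/15) * (1 - 26.12/68.56)
alpha = 0.6603

0.6603


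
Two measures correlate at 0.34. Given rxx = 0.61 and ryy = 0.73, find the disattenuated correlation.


r_corrected = rxy / sqrt(rxx * ryy)
= 0.34 / sqrt(0.61 * 0.73)
= 0.34 / sqrt(0.4453)
= 0.34 / 0.667308
r_corrected = 0.5095

0.5095


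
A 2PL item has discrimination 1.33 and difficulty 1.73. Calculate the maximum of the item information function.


For 2PL, max info at theta = b = 1.73
I_max = a^2 / 4 = 1.33^2 / 4
= 1.7689 / 4
I_max = 0.4422

0.4422


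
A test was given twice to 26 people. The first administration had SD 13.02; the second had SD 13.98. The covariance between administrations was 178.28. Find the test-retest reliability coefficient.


r = cov(X,Y) / (SD_X * SD_Y)
r = 178.28 / (13.02 * 13.98)
r = 178.28 / 182.0196
r = 0.9795

0.9795


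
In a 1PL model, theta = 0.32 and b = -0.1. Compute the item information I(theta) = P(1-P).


P = 1/(1+exp(-(0.32--0.1))) = 0.6035
I = P*(1-P) = 0.6035 * 0.3965
I = 0.2393

0.2393


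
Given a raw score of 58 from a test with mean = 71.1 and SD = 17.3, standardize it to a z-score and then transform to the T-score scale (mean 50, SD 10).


z = (X - mean) / SD = (58 - 71.1) / 17.3
z = -13.1 / 17.3
z = -0.7572
T-score = T = 50 + 10z
Carry z at full precision (z = -13.1 / 17.3) into the conversion:
T-score = 50 + 10 * (-13.1 / 17.3) = 50 + -131 / 17.3
T-score = 50 + -7.5723
T-score = 42.4277

42.4277


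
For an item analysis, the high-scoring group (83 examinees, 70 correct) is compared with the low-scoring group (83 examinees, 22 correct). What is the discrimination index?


p_upper = 70/83 = 0.8434
p_lower = 22/83 = 0.2651
D = 0.8434 - 0.2651 = 0.5783

0.5783


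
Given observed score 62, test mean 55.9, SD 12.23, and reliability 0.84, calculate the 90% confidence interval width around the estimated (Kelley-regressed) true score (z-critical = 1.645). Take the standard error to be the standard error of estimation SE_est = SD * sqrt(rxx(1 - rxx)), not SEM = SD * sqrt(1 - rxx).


True score estimate = 0.84*62 + 0.16*55.9 = 61.024
SE_est = SD * sqrt(rxx * (1 - rxx)) = 12.23 * sqrt(0.84 * 0.16) = 12.23 * sqrt(0.1344) = 4.483592
CI = T_est +/- z * SE_est, so width = 2 * z * SE_est = 2 * 1.645 * 4.483592
Width = 14.751

14.751


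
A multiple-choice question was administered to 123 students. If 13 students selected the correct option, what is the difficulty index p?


Item difficulty p = number correct / total examinees
p = 13 / 123
p = 0.1057

0.1057


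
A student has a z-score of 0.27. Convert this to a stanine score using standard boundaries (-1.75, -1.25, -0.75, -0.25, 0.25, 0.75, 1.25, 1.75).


Stanine boundaries: [-1.75, -1.25, -0.75, -0.25, 0.25, 0.75, 1.25, 1.75]
z = 0.27
Check each boundary:
  z >= -1.75 -> could be stanine 2
  z >= -1.25 -> could be stanine 3
  z >= -0.75 -> could be stanine 4
  z >= -0.25 -> could be stanine 5
  z >= 0.25 -> could be stanine 6
  z < 0.75
  z < 1.25
  z < 1.75
Highest qualifying boundary gives stanine = 6

6


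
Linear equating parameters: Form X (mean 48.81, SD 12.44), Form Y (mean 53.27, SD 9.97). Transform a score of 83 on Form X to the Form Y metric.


slope = SD_Y / SD_X = 9.97 / 12.44 ~ 0.8014
intercept = mean_Y - slope * mean_X = 53.27 - (9.97 / 12.44) * 48.81 ~ 14.1514
Y = slope * X + intercept. To avoid rounding drift from the rounded slope/intercept, evaluate the equivalent form Y = mean_Y + SD_Y * (X - mean_X) / SD_X at full precision:
Y = 53.27 + 9.97 * (83 - 48.81) / 12.44
Y = 53.27 + 9.97 * 34.19 / 12.44
Y = 53.27 + 340.8743 / 12.44
Y = 53.27 + 27.4015
Y = 80.6715

80.6715


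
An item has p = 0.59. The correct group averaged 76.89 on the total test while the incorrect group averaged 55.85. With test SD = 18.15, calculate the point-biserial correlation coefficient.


q = 1 - p = 0.41
rpb = ((M1 - M0) / SD) * sqrt(p * q)
rpb = ((76.89 - 55.85) / 18.15) * sqrt(0.59 * 0.41)
rpb = 0.5701

0.5701


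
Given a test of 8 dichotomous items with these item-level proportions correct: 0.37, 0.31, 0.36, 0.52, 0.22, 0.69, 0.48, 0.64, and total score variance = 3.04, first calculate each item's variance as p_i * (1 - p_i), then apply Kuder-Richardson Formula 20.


For each item, compute p_i * q_i:
  Item 1: 0.37 * 0.63 = 0.2331
  Item 2: 0.31 * 0.69 = 0.2139
  Item 3: 0.36 * 0.64 = 0.2304
  Item 4: 0.52 * 0.48 = 0.2496
  Item 5: 0.22 * 0.78 = 0.1716
  Item 6: 0.69 * 0.31 = 0.2139
  Item 7: 0.48 * 0.52 = 0.2496
  Item 8: 0.64 * 0.36 = 0.2304
Sum(p_i * q_i) = 0.2331 + 0.2139 + 0.2304 + 0.2496 + 0.1716 + 0.2139 + 0.2496 + 0.2304 = 1.7925
KR-20 = (k/(k-1)) * (1 - Sum(p_i*q_i) / Var_total)
= (8/7) * (1 - 1.7925/3.04)
= 1.1429 * 0.4104
KR-20 = 0.469

0.469


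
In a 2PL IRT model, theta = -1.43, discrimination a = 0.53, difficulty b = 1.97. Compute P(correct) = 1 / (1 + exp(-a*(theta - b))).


a*(theta - b) = 0.53 * (-1.43 - 1.97) = -1.802
exp(--1.802) = 6.0618
P = 1 / (1 + 6.0618)
P = 0.1416

0.1416


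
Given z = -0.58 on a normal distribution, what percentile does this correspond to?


CDF(z) = 0.5 * (1 + erf(z/sqrt(2)))
erf(-0.4101) = -0.4381
CDF = 0.281
Percentile rank = 0.281 * 100 = 28.1

28.1


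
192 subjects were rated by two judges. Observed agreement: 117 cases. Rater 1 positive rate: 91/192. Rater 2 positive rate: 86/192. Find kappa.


P_o = 117/192 = 0.609375
P_e = (91*86 + 101*106) / 36864 = 0.502713
kappa = (P_o - P_e) / (1 - P_e)
kappa = (0.609375 - 0.502713) / (1 - 0.502713)
kappa = 0.2145

0.2145


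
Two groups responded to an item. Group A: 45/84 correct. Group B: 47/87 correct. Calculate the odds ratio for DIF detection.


Odds_A = 45/39 = 1.1538
Odds_B = 47/40 = 1.175
OR = Odds_A / Odds_B = 1.1538 / 1.175
Exactly, OR = (45 * 40) / (39 * 47) = 1800 / 1833
OR = 0.982

0.982


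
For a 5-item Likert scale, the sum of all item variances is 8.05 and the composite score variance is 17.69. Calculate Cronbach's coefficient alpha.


alpha = (k/(k-1)) * (1 - sum(si^2)/s_total^2)
= (5/4) * (1 - 8.05/17.69)
alpha = 0.6812

0.6812


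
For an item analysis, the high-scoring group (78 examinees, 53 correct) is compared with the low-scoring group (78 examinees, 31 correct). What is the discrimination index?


p_upper = 53/78 = 0.6795
p_lower = 31/78 = 0.3974
D = 0.6795 - 0.3974 = 0.2821

0.2821


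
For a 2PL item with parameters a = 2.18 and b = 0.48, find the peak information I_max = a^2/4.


For 2PL, max info at theta = b = 0.48
I_max = a^2 / 4 = 2.18^2 / 4
= 4.7524 / 4
I_max = 1.1881

1.1881


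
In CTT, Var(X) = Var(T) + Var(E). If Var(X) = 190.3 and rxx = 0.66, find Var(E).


var_true = rxx * var_obs = 0.66 * 190.3 = 125.598
var_error = var_obs - var_true
var_error = 190.3 - 125.598
var_error = 64.702

64.702


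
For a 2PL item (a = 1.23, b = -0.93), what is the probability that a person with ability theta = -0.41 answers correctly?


a*(theta - b) = 1.23 * (-0.41 - -0.93) = 0.6396
exp(-0.6396) = 0.5275
P = 1 / (1 + 0.5275)
P = 0.6547

0.6547


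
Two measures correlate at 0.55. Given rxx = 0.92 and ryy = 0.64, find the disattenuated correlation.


r_corrected = rxy / sqrt(rxx * ryy)
= 0.55 / sqrt(0.92 * 0.64)
= 0.55 / sqrt(0.5888)
= 0.55 / 0.767333
r_corrected = 0.7168

0.7168


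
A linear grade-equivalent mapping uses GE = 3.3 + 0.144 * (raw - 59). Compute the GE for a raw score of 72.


raw - median = 72 - 59 = 13
slope * diff = 0.144 * 13 = 1.872
GE = 3.3 + 1.872
GE = 5.172

5.172


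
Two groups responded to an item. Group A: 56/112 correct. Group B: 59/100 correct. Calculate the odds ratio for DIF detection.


Odds_A = 56/56 = 1.0
Odds_B = 59/41 = 1.439
OR = Odds_A / Odds_B = 1.0 / 1.439
Exactly, OR = (56 * 41) / (56 * 59) = 2296 / 3304
OR = 0.6949

0.6949


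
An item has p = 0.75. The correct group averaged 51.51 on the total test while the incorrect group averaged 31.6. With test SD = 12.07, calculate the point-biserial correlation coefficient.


q = 1 - p = 0.25
rpb = ((M1 - M0) / SD) * sqrt(p * q)
rpb = ((51.51 - 31.6) / 12.07) * sqrt(0.75 * 0.25)
rpb = 0.7143

0.7143


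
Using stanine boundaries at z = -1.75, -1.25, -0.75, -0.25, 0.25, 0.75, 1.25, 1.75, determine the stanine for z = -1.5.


Stanine boundaries: [-1.75, -1.25, -0.75, -0.25, 0.25, 0.75, 1.25, 1.75]
z = -1.5
Check each boundary:
  z >= -1.75 -> could be stanine 2
  z < -1.25
  z < -0.75
  z < -0.25
  z < 0.25
  z < 0.75
  z < 1.25
  z < 1.75
Highest qualifying boundary gives stanine = 2

2


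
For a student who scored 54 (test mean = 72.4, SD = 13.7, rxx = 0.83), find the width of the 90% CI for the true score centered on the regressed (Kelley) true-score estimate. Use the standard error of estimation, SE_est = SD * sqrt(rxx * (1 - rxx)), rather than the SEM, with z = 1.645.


True score estimate = 0.83*54 + 0.17*72.4 = 57.128
SE_est = SD * sqrt(rxx * (1 - rxx)) = 13.7 * sqrt(0.83 * 0.17) = 13.7 * sqrt(0.1411) = 5.146169
CI = T_est +/- z * SE_est, so width = 2 * z * SE_est = 2 * 1.645 * 5.146169
Width = 16.9309

16.9309


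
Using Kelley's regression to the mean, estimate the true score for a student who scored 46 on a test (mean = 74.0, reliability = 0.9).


T_est = rxx * X + (1 - rxx) * mean
T_est = 0.9 * 46 + 0.1 * 74.0
T_est = 41.4 + 7.4
T_est = 48.8

48.8


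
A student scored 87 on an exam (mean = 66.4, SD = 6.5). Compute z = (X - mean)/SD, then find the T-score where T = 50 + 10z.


z = (X - mean) / SD = (87 - 66.4) / 6.5
z = 20.6 / 6.5
z = 3.1692
T-score = T = 50 + 10z
Carry z at full precision (z = 20.6 / 6.5) into the conversion:
T-score = 50 + 10 * (20.6 / 6.5) = 50 + 206 / 6.5
T-score = 50 + 31.6923
T-score = 81.6923

81.6923


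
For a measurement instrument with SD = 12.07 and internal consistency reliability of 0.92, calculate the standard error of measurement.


SEM = SD * sqrt(1 - rxx)
SEM = 12.07 * sqrt(1 - 0.92)
SEM = 12.07 * sqrt(0.08) = 12.07 * 0.282843
SEM = 3.4139

3.4139


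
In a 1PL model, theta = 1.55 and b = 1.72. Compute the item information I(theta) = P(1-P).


P = 1/(1+exp(-(1.55-1.72))) = 0.4576
I = P*(1-P) = 0.4576 * 0.5424
I = 0.2482

0.2482


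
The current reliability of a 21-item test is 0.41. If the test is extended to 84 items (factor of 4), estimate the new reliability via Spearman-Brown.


r_new = (n * rxx) / (1 + (n-1) * rxx)
r_new = (4 * 0.41) / (1 + 3 * 0.41)
r_new = 1.64 / 2.23
r_new = 0.7354

0.7354


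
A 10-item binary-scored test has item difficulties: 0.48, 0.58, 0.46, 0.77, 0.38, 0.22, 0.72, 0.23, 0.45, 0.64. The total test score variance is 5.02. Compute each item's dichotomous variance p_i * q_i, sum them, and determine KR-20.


For each item, compute p_i * q_i:
  Item 1: 0.48 * 0.52 = 0.2496
  Item 2: 0.58 * 0.42 = 0.2436
  Item 3: 0.46 * 0.54 = 0.2484
  Item 4: 0.77 * 0.23 = 0.1771
  Item 5: 0.38 * 0.62 = 0.2356
  Item 6: 0.22 * 0.78 = 0.1716
  Item 7: 0.72 * 0.28 = 0.2016
  Item 8: 0.23 * 0.77 = 0.1771
  Item 9: 0.45 * 0.55 = 0.2475
  Item 10: 0.64 * 0.36 = 0.2304
Sum(p_i * q_i) = 0.2496 + 0.2436 + 0.2484 + 0.1771 + 0.2356 + 0.1716 + 0.2016 + 0.1771 + 0.2475 + 0.2304 = 2.1825
KR-20 = (k/(k-1)) * (1 - Sum(p_i*q_i) / Var_total)
= (10/9) * (1 - 2.1825/5.02)
= 1.1111 * 0.5652
KR-20 = 0.628

0.628


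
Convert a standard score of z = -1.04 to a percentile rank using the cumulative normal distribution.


CDF(z) = 0.5 * (1 + erf(z/sqrt(2)))
erf(-0.7354) = -0.7017
CDF = 0.1492
Percentile rank = 0.1492 * 100 = 14.92

14.92


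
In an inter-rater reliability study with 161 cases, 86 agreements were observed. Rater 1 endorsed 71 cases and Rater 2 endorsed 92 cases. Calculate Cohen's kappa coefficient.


P_o = 86/161 = 0.534161
P_e = (71*92 + 90*69) / 25921 = 0.491571
kappa = (P_o - P_e) / (1 - P_e)
kappa = (0.534161 - 0.491571) / (1 - 0.491571)
kappa = 0.0838

0.0838


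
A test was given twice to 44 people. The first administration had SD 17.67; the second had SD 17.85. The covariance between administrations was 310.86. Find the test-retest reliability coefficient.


r = cov(X,Y) / (SD_X * SD_Y)
r = 310.86 / (17.67 * 17.85)
r = 310.86 / 315.4095
r = 0.9856

0.9856


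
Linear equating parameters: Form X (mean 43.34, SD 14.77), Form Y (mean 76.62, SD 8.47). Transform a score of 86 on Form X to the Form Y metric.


slope = SD_Y / SD_X = 8.47 / 14.77 ~ 0.5735
intercept = mean_Y - slope * mean_X = 76.62 - (8.47 / 14.77) * 43.34 ~ 51.7663
Y = slope * X + intercept. To avoid rounding drift from the rounded slope/intercept, evaluate the equivalent form Y = mean_Y + SD_Y * (X - mean_X) / SD_X at full precision:
Y = 76.62 + 8.47 * (86 - 43.34) / 14.77
Y = 76.62 + 8.47 * 42.66 / 14.77
Y = 76.62 + 361.3302 / 14.77
Y = 76.62 + 24.4638
Y = 101.0838

101.0838


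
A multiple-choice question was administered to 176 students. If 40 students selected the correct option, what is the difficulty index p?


Item difficulty p = number correct / total examinees
p = 40 / 176
p = 0.2273

0.2273


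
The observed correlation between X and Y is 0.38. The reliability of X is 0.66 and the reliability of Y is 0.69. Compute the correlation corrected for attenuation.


r_corrected = rxy / sqrt(rxx * ryy)
= 0.38 / sqrt(0.66 * 0.69)
= 0.38 / sqrt(0.4554)
= 0.38 / 0.674833
r_corrected = 0.5631

0.5631


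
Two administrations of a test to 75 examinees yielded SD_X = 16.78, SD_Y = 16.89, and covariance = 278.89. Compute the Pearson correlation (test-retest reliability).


r = cov(X,Y) / (SD_X * SD_Y)
r = 278.89 / (16.78 * 16.89)
r = 278.89 / 283.4142
r = 0.984

0.984


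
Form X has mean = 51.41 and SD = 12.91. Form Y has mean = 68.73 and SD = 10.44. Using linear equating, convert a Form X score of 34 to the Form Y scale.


slope = SD_Y / SD_X = 10.44 / 12.91 ~ 0.8087
intercept = mean_Y - slope * mean_X = 68.73 - (10.44 / 12.91) * 51.41 ~ 27.156
Y = slope * X + intercept. To avoid rounding drift from the rounded slope/intercept, evaluate the equivalent form Y = mean_Y + SD_Y * (X - mean_X) / SD_X at full precision:
Y = 68.73 + 10.44 * (34 - 51.41) / 12.91
Y = 68.73 - 10.44 * 17.41 / 12.91
Y = 68.73 - 181.7604 / 12.91
Y = 68.73 - 14.079
Y = 54.651

54.651


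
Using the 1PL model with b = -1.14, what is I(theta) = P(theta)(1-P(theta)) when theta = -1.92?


P = 1/(1+exp(-(-1.92--1.14))) = 0.3143
I = P*(1-P) = 0.3143 * 0.6857
I = 0.2155

0.2155


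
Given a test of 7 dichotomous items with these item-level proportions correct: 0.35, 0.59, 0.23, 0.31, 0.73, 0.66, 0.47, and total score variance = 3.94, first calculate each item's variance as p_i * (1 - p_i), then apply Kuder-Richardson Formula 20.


For each item, compute p_i * q_i:
  Item 1: 0.35 * 0.65 = 0.2275
  Item 2: 0.59 * 0.41 = 0.2419
  Item 3: 0.23 * 0.77 = 0.1771
  Item 4: 0.31 * 0.69 = 0.2139
  Item 5: 0.73 * 0.27 = 0.1971
  Item 6: 0.66 * 0.34 = 0.2244
  Item 7: 0.47 * 0.53 = 0.2491
Sum(p_i * q_i) = 0.2275 + 0.2419 + 0.1771 + 0.2139 + 0.1971 + 0.2244 + 0.2491 = 1.531
KR-20 = (k/(k-1)) * (1 - Sum(p_i*q_i) / Var_total)
= (7/6) * (1 - 1.531/3.94)
= 1.1667 * 0.6114
KR-20 = 0.7133

0.7133


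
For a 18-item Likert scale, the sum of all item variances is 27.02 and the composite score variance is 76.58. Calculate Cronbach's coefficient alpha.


alpha = (k/(k-1)) * (1 - sum(si^2)/s_total^2)
= (18/17) * (1 - 27.02/76.58)
alpha = 0.6852

0.6852


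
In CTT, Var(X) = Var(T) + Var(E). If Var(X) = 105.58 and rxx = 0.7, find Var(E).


var_true = rxx * var_obs = 0.7 * 105.58 = 73.906
var_error = var_obs - var_true
var_error = 105.58 - 73.906
var_error = 31.674

31.674


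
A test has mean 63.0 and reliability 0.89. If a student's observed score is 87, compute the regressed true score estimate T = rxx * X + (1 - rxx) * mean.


T_est = rxx * X + (1 - rxx) * mean
T_est = 0.89 * 87 + 0.11 * 63.0
T_est = 77.43 + 6.93
T_est = 84.36

84.36


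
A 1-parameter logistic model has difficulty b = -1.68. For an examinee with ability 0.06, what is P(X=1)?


theta - b = 0.06 - -1.68 = 1.74
exp(-(theta - b)) = exp(-1.74) = 0.1755
P = 1 / (1 + 0.1755)
P = 0.8507

0.8507


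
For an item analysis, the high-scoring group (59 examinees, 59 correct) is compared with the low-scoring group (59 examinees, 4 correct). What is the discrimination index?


p_upper = 59/59 = 1.0
p_lower = 4/59 = 0.0678
D = 1.0 - 0.0678 = 0.9322

0.9322


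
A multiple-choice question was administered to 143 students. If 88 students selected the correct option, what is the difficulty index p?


Item difficulty p = number correct / total examinees
p = 88 / 143
p = 0.6154

0.6154


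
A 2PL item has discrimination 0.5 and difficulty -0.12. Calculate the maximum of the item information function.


For 2PL, max info at theta = b = -0.12
I_max = a^2 / 4 = 0.5^2 / 4
= 0.25 / 4
I_max = 0.0625

0.0625


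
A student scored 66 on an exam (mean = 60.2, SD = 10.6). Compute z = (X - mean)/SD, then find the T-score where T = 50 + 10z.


z = (X - mean) / SD = (66 - 60.2) / 10.6
z = 5.8 / 10.6
z = 0.5472
T-score = T = 50 + 10z
Carry z at full precision (z = 5.8 / 10.6) into the conversion:
T-score = 50 + 10 * (5.8 / 10.6) = 50 + 58 / 10.6
T-score = 50 + 5.4717
T-score = 55.4717

55.4717


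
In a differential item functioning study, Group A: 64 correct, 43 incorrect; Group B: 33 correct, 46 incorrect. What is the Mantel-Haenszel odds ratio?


Odds_A = 64/43 = 1.4884
Odds_B = 33/46 = 0.7174
OR = Odds_A / Odds_B = 1.4884 / 0.7174
Exactly, OR = (64 * 46) / (43 * 33) = 2944 / 1419
OR = 2.0747

2.0747


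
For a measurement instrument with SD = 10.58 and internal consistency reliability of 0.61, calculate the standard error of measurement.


SEM = SD * sqrt(1 - rxx)
SEM = 10.58 * sqrt(1 - 0.61)
SEM = 10.58 * sqrt(0.39) = 10.58 * 0.6245
SEM = 6.6072

6.6072


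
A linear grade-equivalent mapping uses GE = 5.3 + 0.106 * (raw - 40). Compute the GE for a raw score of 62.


raw - median = 62 - 40 = 22
slope * diff = 0.106 * 22 = 2.332
GE = 5.3 + 2.332
GE = 7.632

7.632


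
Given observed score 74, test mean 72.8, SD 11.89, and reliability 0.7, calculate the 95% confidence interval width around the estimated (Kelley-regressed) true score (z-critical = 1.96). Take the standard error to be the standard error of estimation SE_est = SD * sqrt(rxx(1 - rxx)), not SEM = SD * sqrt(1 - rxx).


True score estimate = 0.7*74 + 0.3*72.8 = 73.64
SE_est = SD * sqrt(rxx * (1 - rxx)) = 11.89 * sqrt(0.7 * 0.3) = 11.89 * sqrt(0.21) = 5.448683
CI = T_est +/- z * SE_est, so width = 2 * z * SE_est = 2 * 1.96 * 5.448683
Width = 21.3588

21.3588


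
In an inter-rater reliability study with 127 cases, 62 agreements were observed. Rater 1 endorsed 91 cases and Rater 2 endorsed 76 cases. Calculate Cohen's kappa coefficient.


P_o = 62/127 = 0.488189
P_e = (91*76 + 36*51) / 16129 = 0.542625
kappa = (P_o - P_e) / (1 - P_e)
kappa = (0.488189 - 0.542625) / (1 - 0.542625)
kappa = -0.119

-0.119


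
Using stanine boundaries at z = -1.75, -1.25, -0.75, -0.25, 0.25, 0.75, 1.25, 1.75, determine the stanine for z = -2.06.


Stanine boundaries: [-1.75, -1.25, -0.75, -0.25, 0.25, 0.75, 1.25, 1.75]
z = -2.06
Check each boundary:
  z < -1.75
  z < -1.25
  z < -0.75
  z < -0.25
  z < 0.25
  z < 0.75
  z < 1.25
  z < 1.75
Highest qualifying boundary gives stanine = 1

1


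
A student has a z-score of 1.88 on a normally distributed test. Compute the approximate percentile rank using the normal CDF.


CDF(z) = 0.5 * (1 + erf(z/sqrt(2)))
erf(1.3294) = 0.9399
CDF = 0.9699
Percentile rank = 0.9699 * 100 = 96.99

96.99


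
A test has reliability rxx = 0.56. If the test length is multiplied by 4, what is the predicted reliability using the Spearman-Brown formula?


r_new = (n * rxx) / (1 + (n-1) * rxx)
r_new = (4 * 0.56) / (1 + 3 * 0.56)
r_new = 2.24 / 2.68
r_new = 0.8358

0.8358


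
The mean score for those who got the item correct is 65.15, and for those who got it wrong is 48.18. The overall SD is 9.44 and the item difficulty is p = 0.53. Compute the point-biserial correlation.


q = 1 - p = 0.47
rpb = ((M1 - M0) / SD) * sqrt(p * q)
rpb = ((65.15 - 48.18) / 9.44) * sqrt(0.53 * 0.47)
rpb = 0.8972

0.8972


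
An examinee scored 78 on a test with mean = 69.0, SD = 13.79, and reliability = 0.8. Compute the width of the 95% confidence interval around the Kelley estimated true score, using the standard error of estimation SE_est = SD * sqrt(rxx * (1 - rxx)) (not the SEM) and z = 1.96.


True score estimate = 0.8*78 + 0.2*69.0 = 76.2
SE_est = SD * sqrt(rxx * (1 - rxx)) = 13.79 * sqrt(0.8 * 0.2) = 13.79 * sqrt(0.16) = 5.516
CI = T_est +/- z * SE_est, so width = 2 * z * SE_est = 2 * 1.96 * 5.516
Width = 21.6227

21.6227


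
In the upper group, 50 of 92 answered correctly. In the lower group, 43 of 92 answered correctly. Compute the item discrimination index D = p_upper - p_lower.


p_upper = 50/92 = 0.5435
p_lower = 43/92 = 0.4674
D = 0.5435 - 0.4674 = 0.0761

0.0761


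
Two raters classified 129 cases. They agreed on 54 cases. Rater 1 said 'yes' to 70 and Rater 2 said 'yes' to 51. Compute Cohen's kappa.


P_o = 54/129 = 0.418605
P_e = (70*51 + 59*78) / 16641 = 0.491076
kappa = (P_o - P_e) / (1 - P_e)
kappa = (0.418605 - 0.491076) / (1 - 0.491076)
kappa = -0.1424

-0.1424


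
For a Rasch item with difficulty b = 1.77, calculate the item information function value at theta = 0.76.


P = 1/(1+exp(-(0.76-1.77))) = 0.267
I = P*(1-P) = 0.267 * 0.733
I = 0.1957

0.1957


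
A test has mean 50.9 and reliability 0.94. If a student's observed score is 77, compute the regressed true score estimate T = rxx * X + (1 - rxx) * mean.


T_est = rxx * X + (1 - rxx) * mean
T_est = 0.94 * 77 + 0.06 * 50.9
T_est = 72.38 + 3.054
T_est = 75.434

75.434


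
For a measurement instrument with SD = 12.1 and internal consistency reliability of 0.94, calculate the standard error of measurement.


SEM = SD * sqrt(1 - rxx)
SEM = 12.1 * sqrt(1 - 0.94)
SEM = 12.1 * sqrt(0.06) = 12.1 * 0.244949
SEM = 2.9639

2.9639


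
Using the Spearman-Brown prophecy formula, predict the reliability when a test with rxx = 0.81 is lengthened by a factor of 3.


r_new = (n * rxx) / (1 + (n-1) * rxx)
r_new = (3 * 0.81) / (1 + 2 * 0.81)
r_new = 2.43 / 2.62
r_new = 0.9275

0.9275


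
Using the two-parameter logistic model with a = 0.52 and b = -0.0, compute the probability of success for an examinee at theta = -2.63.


a*(theta - b) = 0.52 * (-2.63 - -0.0) = -1.3676
exp(--1.3676) = 3.9259
P = 1 / (1 + 3.9259)
P = 0.203

0.203


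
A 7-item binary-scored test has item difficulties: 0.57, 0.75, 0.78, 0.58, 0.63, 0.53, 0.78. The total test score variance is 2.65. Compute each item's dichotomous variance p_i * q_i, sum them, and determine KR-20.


For each item, compute p_i * q_i:
  Item 1: 0.57 * 0.43 = 0.2451
  Item 2: 0.75 * 0.25 = 0.1875
  Item 3: 0.78 * 0.22 = 0.1716
  Item 4: 0.58 * 0.42 = 0.2436
  Item 5: 0.63 * 0.37 = 0.2331
  Item 6: 0.53 * 0.47 = 0.2491
  Item 7: 0.78 * 0.22 = 0.1716
Sum(p_i * q_i) = 0.2451 + 0.1875 + 0.1716 + 0.2436 + 0.2331 + 0.2491 + 0.1716 = 1.5016
KR-20 = (k/(k-1)) * (1 - Sum(p_i*q_i) / Var_total)
= (7/6) * (1 - 1.5016/2.65)
= 1.1667 * 0.4334
KR-20 = 0.5056

0.5056


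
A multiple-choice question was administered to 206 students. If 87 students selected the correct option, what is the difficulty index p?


Item difficulty p = number correct / total examinees
p = 87 / 206
p = 0.4223

0.4223


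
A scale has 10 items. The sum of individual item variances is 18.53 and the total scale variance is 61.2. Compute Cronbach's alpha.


alpha = (k/(k-1)) * (1 - sum(si^2)/s_total^2)
= (10/9) * (1 - 18.53/61.2)
alpha = 0.7747

0.7747


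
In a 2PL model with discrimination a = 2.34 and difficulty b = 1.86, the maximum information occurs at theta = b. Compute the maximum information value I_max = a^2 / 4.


For 2PL, max info at theta = b = 1.86
I_max = a^2 / 4 = 2.34^2 / 4
= 5.4756 / 4
I_max = 1.3689

1.3689


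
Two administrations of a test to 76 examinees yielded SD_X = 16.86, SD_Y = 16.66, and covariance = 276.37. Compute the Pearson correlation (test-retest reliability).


r = cov(X,Y) / (SD_X * SD_Y)
r = 276.37 / (16.86 * 16.66)
r = 276.37 / 280.8876
r = 0.9839

0.9839


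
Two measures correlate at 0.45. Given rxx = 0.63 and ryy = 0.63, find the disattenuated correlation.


r_corrected = rxy / sqrt(rxx * ryy)
= 0.45 / sqrt(0.63 * 0.63)
= 0.45 / sqrt(0.3969)
= 0.45 / 0.63
r_corrected = 0.7143

0.7143


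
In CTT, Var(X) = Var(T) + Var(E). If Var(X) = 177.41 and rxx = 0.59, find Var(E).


var_true = rxx * var_obs = 0.59 * 177.41 = 104.6719
var_error = var_obs - var_true
var_error = 177.41 - 104.6719
var_error = 72.7381

72.7381


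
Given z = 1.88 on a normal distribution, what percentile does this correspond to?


CDF(z) = 0.5 * (1 + erf(z/sqrt(2)))
erf(1.3294) = 0.9399
CDF = 0.9699
Percentile rank = 0.9699 * 100 = 96.99

96.99


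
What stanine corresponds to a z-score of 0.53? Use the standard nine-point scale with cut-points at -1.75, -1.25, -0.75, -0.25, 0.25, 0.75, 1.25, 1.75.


Stanine boundaries: [-1.75, -1.25, -0.75, -0.25, 0.25, 0.75, 1.25, 1.75]
z = 0.53
Check each boundary:
  z >= -1.75 -> could be stanine 2
  z >= -1.25 -> could be stanine 3
  z >= -0.75 -> could be stanine 4
  z >= -0.25 -> could be stanine 5
  z >= 0.25 -> could be stanine 6
  z < 0.75
  z < 1.25
  z < 1.75
Highest qualifying boundary gives stanine = 6

6


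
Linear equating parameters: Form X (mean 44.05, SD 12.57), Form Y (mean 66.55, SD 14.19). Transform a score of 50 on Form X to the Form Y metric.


slope = SD_Y / SD_X = 14.19 / 12.57 ~ 1.1289
intercept = mean_Y - slope * mean_X = 66.55 - (14.19 / 12.57) * 44.05 ~ 16.8229
Y = slope * X + intercept. To avoid rounding drift from the rounded slope/intercept, evaluate the equivalent form Y = mean_Y + SD_Y * (X - mean_X) / SD_X at full precision:
Y = 66.55 + 14.19 * (50 - 44.05) / 12.57
Y = 66.55 + 14.19 * 5.95 / 12.57
Y = 66.55 + 84.4305 / 12.57
Y = 66.55 + 6.7168
Y = 73.2668

73.2668


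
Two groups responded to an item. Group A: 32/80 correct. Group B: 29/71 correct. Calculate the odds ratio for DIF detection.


Odds_A = 32/48 = 0.6667
Odds_B = 29/42 = 0.6905
OR = Odds_A / Odds_B = 0.6667 / 0.6905
Exactly, OR = (32 * 42) / (48 * 29) = 1344 / 1392
OR = 0.9655

0.9655


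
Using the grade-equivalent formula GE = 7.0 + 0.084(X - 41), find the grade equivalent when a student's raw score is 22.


raw - median = 22 - 41 = -19
slope * diff = 0.084 * -19 = -1.596
GE = 7.0 + -1.596
GE = 5.404

5.404


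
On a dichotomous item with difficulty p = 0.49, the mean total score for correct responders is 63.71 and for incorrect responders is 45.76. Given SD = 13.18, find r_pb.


q = 1 - p = 0.51
rpb = ((M1 - M0) / SD) * sqrt(p * q)
rpb = ((63.71 - 45.76) / 13.18) * sqrt(0.49 * 0.51)
rpb = 0.6808

0.6808


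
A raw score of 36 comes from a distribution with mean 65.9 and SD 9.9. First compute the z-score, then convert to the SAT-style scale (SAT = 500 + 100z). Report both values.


z = (X - mean) / SD = (36 - 65.9) / 9.9
z = -29.9 / 9.9
z = -3.0202
SAT-scale = SAT = 500 + 100z
Carry z at full precision (z = -29.9 / 9.9) into the conversion:
SAT-scale = 500 + 100 * (-29.9 / 9.9) = 500 + -2990 / 9.9
SAT-scale = 500 + -302.0202
SAT-scale = 197.9798

197.9798


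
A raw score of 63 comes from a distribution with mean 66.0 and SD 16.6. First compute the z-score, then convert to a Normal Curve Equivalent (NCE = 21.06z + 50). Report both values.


z = (X - mean) / SD = (63 - 66.0) / 16.6
z = -3.0 / 16.6
z = -0.1807
NCE = NCE = 21.06z + 50
Carry z at full precision (z = -3.0 / 16.6) into the conversion:
NCE = 21.06 * (-3.0 / 16.6) + 50 = -63.18 / 16.6 + 50
NCE = -3.806 + 50
NCE = 46.194

46.194


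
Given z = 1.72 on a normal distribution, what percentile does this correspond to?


CDF(z) = 0.5 * (1 + erf(z/sqrt(2)))
erf(1.2162) = 0.9146
CDF = 0.9573
Percentile rank = 0.9573 * 100 = 95.73

95.73


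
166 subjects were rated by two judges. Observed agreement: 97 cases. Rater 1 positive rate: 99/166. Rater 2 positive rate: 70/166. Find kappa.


P_o = 97/166 = 0.584337
P_e = (99*70 + 67*96) / 27556 = 0.484903
kappa = (P_o - P_e) / (1 - P_e)
kappa = (0.584337 - 0.484903) / (1 - 0.484903)
kappa = 0.193

0.193


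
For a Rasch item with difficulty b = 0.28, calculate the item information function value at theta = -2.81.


P = 1/(1+exp(-(-2.81-0.28))) = 0.0435
I = P*(1-P) = 0.0435 * 0.9565
I = 0.0416

0.0416


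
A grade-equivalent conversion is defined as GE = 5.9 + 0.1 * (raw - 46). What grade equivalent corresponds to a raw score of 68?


raw - median = 68 - 46 = 22
slope * diff = 0.1 * 22 = 2.2
GE = 5.9 + 2.2
GE = 8.1

8.1


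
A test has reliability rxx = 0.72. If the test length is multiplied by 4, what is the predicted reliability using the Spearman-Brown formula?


r_new = (n * rxx) / (1 + (n-1) * rxx)
r_new = (4 * 0.72) / (1 + 3 * 0.72)
r_new = 2.88 / 3.16
r_new = 0.9114

0.9114


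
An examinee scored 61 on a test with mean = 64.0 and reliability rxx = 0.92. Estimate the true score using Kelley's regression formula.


T_est = rxx * X + (1 - rxx) * mean
T_est = 0.92 * 61 + 0.08 * 64.0
T_est = 56.12 + 5.12
T_est = 61.24

61.24


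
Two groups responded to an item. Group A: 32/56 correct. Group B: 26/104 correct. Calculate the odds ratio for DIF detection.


Odds_A = 32/24 = 1.3333
Odds_B = 26/78 = 0.3333
OR = Odds_A / Odds_B = 1.3333 / 0.3333
Exactly, OR = (32 * 78) / (24 * 26) = 2496 / 624
OR = 4.0

4.0


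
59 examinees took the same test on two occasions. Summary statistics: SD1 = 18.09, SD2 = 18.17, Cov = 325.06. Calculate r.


r = cov(X,Y) / (SD_X * SD_Y)
r = 325.06 / (18.09 * 18.17)
r = 325.06 / 328.6953
r = 0.9889

0.9889


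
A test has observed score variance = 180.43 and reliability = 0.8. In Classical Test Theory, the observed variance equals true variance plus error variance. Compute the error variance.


var_true = rxx * var_obs = 0.8 * 180.43 = 144.344
var_error = var_obs - var_true
var_error = 180.43 - 144.344
var_error = 36.086

36.086


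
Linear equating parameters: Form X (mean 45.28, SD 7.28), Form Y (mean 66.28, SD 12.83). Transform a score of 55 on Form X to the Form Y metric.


slope = SD_Y / SD_X = 12.83 / 7.28 ~ 1.7624
intercept = mean_Y - slope * mean_X = 66.28 - (12.83 / 7.28) * 45.28 ~ -13.5198
Y = slope * X + intercept. To avoid rounding drift from the rounded slope/intercept, evaluate the equivalent form Y = mean_Y + SD_Y * (X - mean_X) / SD_X at full precision:
Y = 66.28 + 12.83 * (55 - 45.28) / 7.28
Y = 66.28 + 12.83 * 9.72 / 7.28
Y = 66.28 + 124.7076 / 7.28
Y = 66.28 + 17.1302
Y = 83.4102

83.4102


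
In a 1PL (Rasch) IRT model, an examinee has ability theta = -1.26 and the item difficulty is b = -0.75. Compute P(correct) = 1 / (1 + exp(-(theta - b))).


theta - b = -1.26 - -0.75 = -0.51
exp(-(theta - b)) = exp(0.51) = 1.6653
P = 1 / (1 + 1.6653)
P = 0.3752

0.3752


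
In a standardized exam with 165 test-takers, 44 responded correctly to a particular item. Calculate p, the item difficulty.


Item difficulty p = number correct / total examinees
p = 44 / 165
p = 0.2667

0.2667


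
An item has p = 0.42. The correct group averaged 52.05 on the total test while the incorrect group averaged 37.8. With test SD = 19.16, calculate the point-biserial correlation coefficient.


q = 1 - p = 0.58
rpb = ((M1 - M0) / SD) * sqrt(p * q)
rpb = ((52.05 - 37.8) / 19.16) * sqrt(0.42 * 0.58)
rpb = 0.3671

0.3671


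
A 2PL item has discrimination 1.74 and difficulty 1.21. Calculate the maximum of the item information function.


For 2PL, max info at theta = b = 1.21
I_max = a^2 / 4 = 1.74^2 / 4
= 3.0276 / 4
I_max = 0.7569

0.7569


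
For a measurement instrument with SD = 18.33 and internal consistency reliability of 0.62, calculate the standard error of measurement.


SEM = SD * sqrt(1 - rxx)
SEM = 18.33 * sqrt(1 - 0.62)
SEM = 18.33 * sqrt(0.38) = 18.33 * 0.616441
SEM = 11.2994

11.2994


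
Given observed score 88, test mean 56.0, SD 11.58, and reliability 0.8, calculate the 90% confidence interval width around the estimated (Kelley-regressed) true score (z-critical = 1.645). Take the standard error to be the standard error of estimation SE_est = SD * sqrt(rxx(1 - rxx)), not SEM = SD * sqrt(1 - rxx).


True score estimate = 0.8*88 + 0.2*56.0 = 81.6
SE_est = SD * sqrt(rxx * (1 - rxx)) = 11.58 * sqrt(0.8 * 0.2) = 11.58 * sqrt(0.16) = 4.632
CI = T_est +/- z * SE_est, so width = 2 * z * SE_est = 2 * 1.645 * 4.632
Width = 15.2393

15.2393


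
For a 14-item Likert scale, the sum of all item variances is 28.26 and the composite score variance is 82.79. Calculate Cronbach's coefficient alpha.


alpha = (k/(k-1)) * (1 - sum(si^2)/s_total^2)
= (14/13) * (1 - 28.26/82.79)
alpha = 0.7093

0.7093


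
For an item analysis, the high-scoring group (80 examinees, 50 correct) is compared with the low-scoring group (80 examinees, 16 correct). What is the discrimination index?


p_upper = 50/80 = 0.625
p_lower = 16/80 = 0.2
D = 0.625 - 0.2 = 0.425

0.425


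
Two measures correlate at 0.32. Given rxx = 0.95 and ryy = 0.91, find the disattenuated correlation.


r_corrected = rxy / sqrt(rxx * ryy)
= 0.32 / sqrt(0.95 * 0.91)
= 0.32 / sqrt(0.8645)
= 0.32 / 0.929785
r_corrected = 0.3442

0.3442


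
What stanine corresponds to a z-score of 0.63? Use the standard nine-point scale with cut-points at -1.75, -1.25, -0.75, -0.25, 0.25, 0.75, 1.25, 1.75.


Stanine boundaries: [-1.75, -1.25, -0.75, -0.25, 0.25, 0.75, 1.25, 1.75]
z = 0.63
Check each boundary:
  z >= -1.75 -> could be stanine 2
  z >= -1.25 -> could be stanine 3
  z >= -0.75 -> could be stanine 4
  z >= -0.25 -> could be stanine 5
  z >= 0.25 -> could be stanine 6
  z < 0.75
  z < 1.25
  z < 1.75
Highest qualifying boundary gives stanine = 6

6


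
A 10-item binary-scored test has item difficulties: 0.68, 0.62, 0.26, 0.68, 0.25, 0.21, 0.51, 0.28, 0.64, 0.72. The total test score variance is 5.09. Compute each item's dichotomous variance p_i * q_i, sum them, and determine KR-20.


For each item, compute p_i * q_i:
  Item 1: 0.68 * 0.32 = 0.2176
  Item 2: 0.62 * 0.38 = 0.2356
  Item 3: 0.26 * 0.74 = 0.1924
  Item 4: 0.68 * 0.32 = 0.2176
  Item 5: 0.25 * 0.75 = 0.1875
  Item 6: 0.21 * 0.79 = 0.1659
  Item 7: 0.51 * 0.49 = 0.2499
  Item 8: 0.28 * 0.72 = 0.2016
  Item 9: 0.64 * 0.36 = 0.2304
  Item 10: 0.72 * 0.28 = 0.2016
Sum(p_i * q_i) = 0.2176 + 0.2356 + 0.1924 + 0.2176 + 0.1875 + 0.1659 + 0.2499 + 0.2016 + 0.2304 + 0.2016 = 2.1001
KR-20 = (k/(k-1)) * (1 - Sum(p_i*q_i) / Var_total)
= (10/9) * (1 - 2.1001/5.09)
= 1.1111 * 0.5874
KR-20 = 0.6527

0.6527


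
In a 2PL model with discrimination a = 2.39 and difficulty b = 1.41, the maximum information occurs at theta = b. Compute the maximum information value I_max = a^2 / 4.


For 2PL, max info at theta = b = 1.41
I_max = a^2 / 4 = 2.39^2 / 4
= 5.7121 / 4
I_max = 1.428

1.428


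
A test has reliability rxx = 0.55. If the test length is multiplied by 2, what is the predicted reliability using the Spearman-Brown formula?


r_new = (n * rxx) / (1 + (n-1) * rxx)
r_new = (2 * 0.55) / (1 + 1 * 0.55)
r_new = 1.1 / 1.55
r_new = 0.7097

0.7097


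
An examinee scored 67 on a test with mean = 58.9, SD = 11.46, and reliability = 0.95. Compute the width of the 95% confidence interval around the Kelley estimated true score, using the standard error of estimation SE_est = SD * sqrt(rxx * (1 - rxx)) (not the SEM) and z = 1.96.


True score estimate = 0.95*67 + 0.05*58.9 = 66.595
SE_est = SD * sqrt(rxx * (1 - rxx)) = 11.46 * sqrt(0.95 * 0.05) = 11.46 * sqrt(0.0475) = 2.497649
CI = T_est +/- z * SE_est, so width = 2 * z * SE_est = 2 * 1.96 * 2.497649
Width = 9.7908

9.7908


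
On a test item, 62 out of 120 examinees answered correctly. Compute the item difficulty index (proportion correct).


Item difficulty p = number correct / total examinees
p = 62 / 120
p = 0.5167

0.5167


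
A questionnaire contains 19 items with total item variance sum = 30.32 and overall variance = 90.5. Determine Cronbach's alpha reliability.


alpha = (k/(k-1)) * (1 - sum(si^2)/s_total^2)
= (19/18) * (1 - 30.32/90.5)
alpha = 0.7019

0.7019


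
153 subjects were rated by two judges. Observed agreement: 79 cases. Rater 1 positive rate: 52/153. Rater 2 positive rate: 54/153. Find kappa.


P_o = 79/153 = 0.51634
P_e = (52*54 + 101*99) / 23409 = 0.547097
kappa = (P_o - P_e) / (1 - P_e)
kappa = (0.51634 - 0.547097) / (1 - 0.547097)
kappa = -0.0679

-0.0679


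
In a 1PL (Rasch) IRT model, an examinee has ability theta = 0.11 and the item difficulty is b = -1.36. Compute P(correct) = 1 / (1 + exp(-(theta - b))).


theta - b = 0.11 - -1.36 = 1.47
exp(-(theta - b)) = exp(-1.47) = 0.2299
P = 1 / (1 + 0.2299)
P = 0.8131

0.8131


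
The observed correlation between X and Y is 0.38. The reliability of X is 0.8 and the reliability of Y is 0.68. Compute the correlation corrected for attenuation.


r_corrected = rxy / sqrt(rxx * ryy)
= 0.38 / sqrt(0.8 * 0.68)
= 0.38 / sqrt(0.544)
= 0.38 / 0.737564
r_corrected = 0.5152

0.5152


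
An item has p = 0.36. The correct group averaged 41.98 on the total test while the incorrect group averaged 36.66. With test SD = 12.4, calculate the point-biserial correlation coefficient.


q = 1 - p = 0.64
rpb = ((M1 - M0) / SD) * sqrt(p * q)
rpb = ((41.98 - 36.66) / 12.4) * sqrt(0.36 * 0.64)
rpb = 0.2059

0.2059


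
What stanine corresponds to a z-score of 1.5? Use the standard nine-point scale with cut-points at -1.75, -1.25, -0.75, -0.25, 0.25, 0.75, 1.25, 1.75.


Stanine boundaries: [-1.75, -1.25, -0.75, -0.25, 0.25, 0.75, 1.25, 1.75]
z = 1.5
Check each boundary:
  z >= -1.75 -> could be stanine 2
  z >= -1.25 -> could be stanine 3
  z >= -0.75 -> could be stanine 4
  z >= -0.25 -> could be stanine 5
  z >= 0.25 -> could be stanine 6
  z >= 0.75 -> could be stanine 7
  z >= 1.25 -> could be stanine 8
  z < 1.75
Highest qualifying boundary gives stanine = 8

8


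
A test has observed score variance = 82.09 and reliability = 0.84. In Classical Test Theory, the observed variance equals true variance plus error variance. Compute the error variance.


var_true = rxx * var_obs = 0.84 * 82.09 = 68.9556
var_error = var_obs - var_true
var_error = 82.09 - 68.9556
var_error = 13.1344

13.1344
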